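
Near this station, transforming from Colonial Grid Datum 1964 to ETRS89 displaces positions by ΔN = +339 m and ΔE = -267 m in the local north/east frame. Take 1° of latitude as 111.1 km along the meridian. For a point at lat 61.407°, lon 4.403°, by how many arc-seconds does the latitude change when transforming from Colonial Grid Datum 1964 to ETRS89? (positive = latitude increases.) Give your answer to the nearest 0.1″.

Δφ = 11.0″

1° of latitude = 111.1 km, so Δφ = 339.0 / 111100 = 0.0030513° = 10.985″.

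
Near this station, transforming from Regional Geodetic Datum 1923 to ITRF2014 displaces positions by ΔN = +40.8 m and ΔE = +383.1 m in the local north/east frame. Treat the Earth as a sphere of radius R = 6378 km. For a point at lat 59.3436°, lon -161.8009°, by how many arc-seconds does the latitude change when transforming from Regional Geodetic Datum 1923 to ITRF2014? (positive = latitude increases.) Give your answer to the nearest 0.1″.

Δφ = 1.3″

On a sphere of radius R, 1 rad of latitude = R, so Δφ = ΔN / R = 40.8 / 6378000 = 6.3970e-06 rad = 1.319″.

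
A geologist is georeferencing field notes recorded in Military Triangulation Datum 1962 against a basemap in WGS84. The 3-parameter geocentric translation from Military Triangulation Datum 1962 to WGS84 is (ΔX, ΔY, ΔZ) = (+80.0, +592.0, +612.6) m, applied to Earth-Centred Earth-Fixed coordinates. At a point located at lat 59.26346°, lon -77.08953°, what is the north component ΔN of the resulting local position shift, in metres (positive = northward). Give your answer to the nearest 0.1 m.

ΔN = 793.7 m

At φ = 59.26346°, λ = -77.08953°: sin φ = 0.859527, cos φ = 0.511091, sin λ = -0.974720, cos λ = 0.223428.
ΔN = −sin φ cos λ·ΔX − sin φ sin λ·ΔY + cos φ·ΔZ = −(0.859527)(0.223428)(80.0) − (0.859527)(-0.974720)(592.0) + (0.511091)(612.6) = 793.71 m.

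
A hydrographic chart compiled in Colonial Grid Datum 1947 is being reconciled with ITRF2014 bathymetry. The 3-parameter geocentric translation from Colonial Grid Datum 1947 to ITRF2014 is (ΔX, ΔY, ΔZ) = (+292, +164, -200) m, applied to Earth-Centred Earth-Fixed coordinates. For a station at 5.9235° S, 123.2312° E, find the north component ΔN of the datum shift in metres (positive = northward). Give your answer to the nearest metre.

At φ = -5.9235°, λ = 123.2312°: sin φ = -0.103201, cos φ = 0.994661, sin λ = 0.836466, cos λ = -0.548019.
ΔN = −sin φ cos λ·ΔX − sin φ sin λ·ΔY + cos φ·ΔZ = −(-0.103201)(-0.548019)(292) − (-0.103201)(0.836466)(164) + (0.994661)(-200) = -201.29 m.

ΔN = -201 m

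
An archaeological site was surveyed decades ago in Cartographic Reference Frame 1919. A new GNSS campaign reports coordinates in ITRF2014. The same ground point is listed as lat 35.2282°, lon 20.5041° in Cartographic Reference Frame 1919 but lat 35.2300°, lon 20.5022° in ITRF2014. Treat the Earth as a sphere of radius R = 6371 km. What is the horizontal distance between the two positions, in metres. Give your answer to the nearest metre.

Δφ = 35.2300° − 35.2282° = +0.0018°; Δλ = 20.5022° − 20.5041° = -0.0019°.
1° along a meridian = πR/180 = 111195 m.
ΔN = Δφ × 111195 = 200.2 m; ΔE = Δλ × 111195 × cos(35.2282°) = -0.0019 × 111195 × 0.816861 = -172.6 m.
Distance = √(ΔE² + ΔN²) = √((-172.6)² + 200.2²) = 264.3 m.

264 m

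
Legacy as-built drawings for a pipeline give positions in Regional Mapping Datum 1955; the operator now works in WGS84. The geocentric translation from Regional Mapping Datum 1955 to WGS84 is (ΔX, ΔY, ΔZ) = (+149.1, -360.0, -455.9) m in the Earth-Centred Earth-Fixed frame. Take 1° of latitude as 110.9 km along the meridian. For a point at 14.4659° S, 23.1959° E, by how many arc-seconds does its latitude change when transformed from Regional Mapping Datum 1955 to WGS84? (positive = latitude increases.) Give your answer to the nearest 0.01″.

sin φ = -0.249804, cos φ = 0.968296, sin λ = 0.393876, cos λ = 0.919164.
North component: ΔN = −sin φ cos λ·ΔX − sin φ sin λ·ΔY + cos φ·ΔZ = −(-0.249804)(0.919164)(149.1) − (-0.249804)(0.393876)(-360.0) + (0.968296)(-455.9) = -442.63 m.
1° of latitude spans 110900 m, so Δφ = -442.63 / 110900 × 3600 = -14.369″.

Δφ = -14.37″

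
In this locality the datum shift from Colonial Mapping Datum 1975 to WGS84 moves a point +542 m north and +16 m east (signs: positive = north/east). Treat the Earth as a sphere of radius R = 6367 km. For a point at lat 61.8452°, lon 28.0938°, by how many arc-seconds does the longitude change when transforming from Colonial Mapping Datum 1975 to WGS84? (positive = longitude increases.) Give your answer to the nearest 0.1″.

At latitude 61.8452°, cos φ = 0.471855.
One radian of longitude at latitude φ spans R cos φ, so Δλ = ΔE / (R cos φ) = 16.0 / (6367000 × 0.471855) = 5.3257e-06 rad = 1.099″.

Δλ = 1.1″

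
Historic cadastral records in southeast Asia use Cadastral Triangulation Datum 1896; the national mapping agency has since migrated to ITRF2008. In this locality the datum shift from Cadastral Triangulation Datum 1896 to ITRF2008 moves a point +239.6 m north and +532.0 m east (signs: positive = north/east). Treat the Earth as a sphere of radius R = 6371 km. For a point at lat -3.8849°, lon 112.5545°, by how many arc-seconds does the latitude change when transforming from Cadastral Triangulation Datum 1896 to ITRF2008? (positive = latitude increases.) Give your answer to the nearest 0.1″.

On a sphere of radius R, 1 rad of latitude = R, so Δφ = ΔN / R = 239.6 / 6371000 = 3.7608e-05 rad = 7.757″.

Δφ = 7.8″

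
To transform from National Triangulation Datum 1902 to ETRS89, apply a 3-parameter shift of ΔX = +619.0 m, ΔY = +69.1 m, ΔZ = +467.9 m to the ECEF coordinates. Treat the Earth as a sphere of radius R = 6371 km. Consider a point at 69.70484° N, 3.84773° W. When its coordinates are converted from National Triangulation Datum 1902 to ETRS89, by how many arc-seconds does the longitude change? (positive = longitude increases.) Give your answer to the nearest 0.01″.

sin φ = 0.937918, cos φ = 0.346856, sin λ = -0.067105, cos λ = 0.997746.
East component: ΔE = −sin λ·ΔX + cos λ·ΔY = −(-0.067105)(619.0) + (0.997746)(69.1) = 110.48 m.
1° of latitude spans πR/180 = 111195 m; at latitude φ, 1° of longitude spans that × cos φ = 38568.7 m, so Δλ = 110.48 / 38568.7 × 3600 = 10.312″.

Δλ = 10.31″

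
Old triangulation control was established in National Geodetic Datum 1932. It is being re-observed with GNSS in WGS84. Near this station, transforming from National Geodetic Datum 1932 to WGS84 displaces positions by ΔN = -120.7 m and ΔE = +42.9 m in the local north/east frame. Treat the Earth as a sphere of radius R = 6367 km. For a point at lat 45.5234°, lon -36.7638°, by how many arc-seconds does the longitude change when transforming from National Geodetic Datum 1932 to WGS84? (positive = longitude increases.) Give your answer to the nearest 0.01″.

Δλ = 1.98″

At latitude 45.5234°, cos φ = 0.700618.
One radian of longitude at latitude φ spans R cos φ, so Δλ = ΔE / (R cos φ) = 42.9 / (6367000 × 0.700618) = 9.6170e-06 rad = 1.984″.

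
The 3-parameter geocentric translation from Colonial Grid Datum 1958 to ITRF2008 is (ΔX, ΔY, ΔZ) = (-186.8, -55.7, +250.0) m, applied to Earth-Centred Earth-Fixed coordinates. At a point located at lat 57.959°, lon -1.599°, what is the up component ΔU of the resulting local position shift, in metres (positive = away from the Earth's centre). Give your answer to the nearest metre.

ΔU = 114 m

The local up (radial) axis is (cos φ cos λ, cos φ sin λ, sin φ), giving ΔU = -99.064 + 0.825 + 211.917 = 113.68 m.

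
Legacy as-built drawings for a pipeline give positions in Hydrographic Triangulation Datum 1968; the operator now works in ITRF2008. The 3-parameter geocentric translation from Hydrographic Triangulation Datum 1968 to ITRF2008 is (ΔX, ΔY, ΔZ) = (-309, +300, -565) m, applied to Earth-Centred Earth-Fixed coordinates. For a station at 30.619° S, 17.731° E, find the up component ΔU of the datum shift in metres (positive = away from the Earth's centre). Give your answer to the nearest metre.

At φ = -30.619°, λ = 17.731°: sin φ = -0.509327, cos φ = 0.860573, sin λ = 0.304548, cos λ = 0.952497.
ΔU = cos φ cos λ·ΔX + cos φ sin λ·ΔY + sin φ·ΔZ = (0.860573)(0.952497)(-309) + (0.860573)(0.304548)(300) + (-0.509327)(-565) = 113.11 m.

ΔU = 113 m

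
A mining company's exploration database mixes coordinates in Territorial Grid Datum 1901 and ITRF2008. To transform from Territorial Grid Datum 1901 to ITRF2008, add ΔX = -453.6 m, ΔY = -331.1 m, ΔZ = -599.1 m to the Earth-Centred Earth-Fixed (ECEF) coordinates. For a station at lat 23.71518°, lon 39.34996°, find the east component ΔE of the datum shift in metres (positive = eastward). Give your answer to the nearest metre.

ΔE = 32 m

At φ = 23.71518°, λ = 39.34996°: sin φ = 0.402190, cos φ = 0.915556, sin λ = 0.634055, cos λ = 0.773288.
ΔE = −sin λ·ΔX + cos λ·ΔY = −(0.634055)·(-453.6) + (0.773288)·(-331.1) = 31.57 m.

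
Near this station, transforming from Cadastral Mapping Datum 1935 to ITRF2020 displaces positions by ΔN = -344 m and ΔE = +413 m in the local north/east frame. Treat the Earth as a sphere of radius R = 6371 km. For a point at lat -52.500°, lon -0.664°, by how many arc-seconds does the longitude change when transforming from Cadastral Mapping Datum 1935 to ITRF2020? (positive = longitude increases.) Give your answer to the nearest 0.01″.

At latitude -52.500°, cos φ = 0.608761.
One radian of longitude at latitude φ spans R cos φ, so Δλ = ΔE / (R cos φ) = 413.0 / (6371000 × 0.608761) = 1.0649e-04 rad = 21.964″.

Δλ = 21.96″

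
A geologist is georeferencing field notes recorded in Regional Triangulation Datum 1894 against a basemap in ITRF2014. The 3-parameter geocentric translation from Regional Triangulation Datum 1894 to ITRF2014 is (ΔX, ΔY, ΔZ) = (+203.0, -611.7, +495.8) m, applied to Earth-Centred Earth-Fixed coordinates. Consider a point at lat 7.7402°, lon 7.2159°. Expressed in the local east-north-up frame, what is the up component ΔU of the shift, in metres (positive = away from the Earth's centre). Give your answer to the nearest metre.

ΔU = 190 m

At φ = 7.7402°, λ = 7.2159°: sin φ = 0.134681, cos φ = 0.990889, sin λ = 0.125609, cos λ = 0.992080.
ΔU = cos φ cos λ·ΔX + cos φ sin λ·ΔY + sin φ·ΔZ = (0.990889)(0.992080)(203.0) + (0.990889)(0.125609)(-611.7) + (0.134681)(495.8) = 190.20 m.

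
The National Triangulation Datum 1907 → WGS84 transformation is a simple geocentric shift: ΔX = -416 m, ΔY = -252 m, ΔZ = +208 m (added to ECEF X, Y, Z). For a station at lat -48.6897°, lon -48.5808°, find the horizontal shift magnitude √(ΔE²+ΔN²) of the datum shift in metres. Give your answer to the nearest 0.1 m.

484.1 m

The local east axis at (φ, λ) is (−sin λ, cos λ, 0), so ΔE = −sin(-48.5808°)·(-416) + cos(-48.5808°)·(-252) = -478.67 m.
The local north axis is (−sin φ cos λ, −sin φ sin λ, cos φ), giving ΔN = -206.723 + 141.946 + 137.308 = 72.53 m.
Horizontal magnitude = √(ΔE² + ΔN²) = √((-478.67)² + 72.53²) = 484.13 m.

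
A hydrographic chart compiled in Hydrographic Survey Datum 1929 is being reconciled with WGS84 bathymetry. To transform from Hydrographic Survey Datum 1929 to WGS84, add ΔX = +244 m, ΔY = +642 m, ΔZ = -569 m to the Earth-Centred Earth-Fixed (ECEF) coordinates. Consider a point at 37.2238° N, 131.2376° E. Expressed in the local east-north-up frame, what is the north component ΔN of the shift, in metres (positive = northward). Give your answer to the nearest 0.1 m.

ΔN = -647.8 m

At φ = 37.2238°, λ = 131.2376°: sin φ = 0.604930, cos φ = 0.796279, sin λ = 0.751982, cos λ = -0.659183.
ΔN = −sin φ cos λ·ΔX − sin φ sin λ·ΔY + cos φ·ΔZ = −(0.604930)(-0.659183)(244) − (0.604930)(0.751982)(642) + (0.796279)(-569) = -647.83 m.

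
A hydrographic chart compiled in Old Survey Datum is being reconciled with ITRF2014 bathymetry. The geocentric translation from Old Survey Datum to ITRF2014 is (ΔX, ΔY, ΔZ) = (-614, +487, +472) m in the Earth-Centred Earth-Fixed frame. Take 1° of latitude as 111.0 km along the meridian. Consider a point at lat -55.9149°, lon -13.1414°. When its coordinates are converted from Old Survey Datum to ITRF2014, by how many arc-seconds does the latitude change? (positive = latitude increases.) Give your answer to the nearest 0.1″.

sin φ = -0.828206, cos φ = 0.560424, sin λ = -0.227355, cos λ = 0.973812.
North component: ΔN = −sin φ cos λ·ΔX − sin φ sin λ·ΔY + cos φ·ΔZ = −(-0.828206)(0.973812)(-614) − (-0.828206)(-0.227355)(487) + (0.560424)(472) = -322.38 m.
1° of latitude spans 111000 m, so Δφ = -322.38 / 111000 × 3600 = -10.456″.

Δφ = -10.5″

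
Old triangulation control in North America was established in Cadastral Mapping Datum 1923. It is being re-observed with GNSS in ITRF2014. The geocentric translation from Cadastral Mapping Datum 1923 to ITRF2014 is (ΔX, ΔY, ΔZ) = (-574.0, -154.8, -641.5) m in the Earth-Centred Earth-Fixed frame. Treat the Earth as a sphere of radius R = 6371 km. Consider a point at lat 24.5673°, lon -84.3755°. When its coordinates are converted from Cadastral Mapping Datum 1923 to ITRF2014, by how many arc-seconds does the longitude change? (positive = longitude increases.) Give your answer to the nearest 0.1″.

Δλ = -20.9″

sin φ = 0.415762, cos φ = 0.909474, sin λ = -0.995186, cos λ = 0.098008.
East component: ΔE = −sin λ·ΔX + cos λ·ΔY = −(-0.995186)(-574.0) + (0.098008)(-154.8) = -586.41 m.
1° of latitude spans πR/180 = 111195 m; at latitude φ, 1° of longitude spans that × cos φ = 101128.8 m, so Δλ = -586.41 / 101128.8 × 3600 = -20.875″.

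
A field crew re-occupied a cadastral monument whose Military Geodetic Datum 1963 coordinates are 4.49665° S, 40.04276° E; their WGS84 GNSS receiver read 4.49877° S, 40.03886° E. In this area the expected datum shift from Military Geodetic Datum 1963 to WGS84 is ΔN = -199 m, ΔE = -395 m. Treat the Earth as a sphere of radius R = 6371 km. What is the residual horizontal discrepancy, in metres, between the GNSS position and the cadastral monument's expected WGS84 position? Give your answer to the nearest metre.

52 m

Observed coordinate differences: Δφ = -0.00212°, Δλ = -0.00390°.
Converting to metres (1° lat = 111195 m, cos φ = 0.996922): observed ΔN = -235.7 m, observed ΔE = -432.3 m.
Subtracting the expected shift leaves a residual of -235.7 − (-199) = -36.7 m north and -432.3 − (-395) = -37.3 m east.
Residual distance = √((-36.7)² + (-37.3)²) = 52.4 m.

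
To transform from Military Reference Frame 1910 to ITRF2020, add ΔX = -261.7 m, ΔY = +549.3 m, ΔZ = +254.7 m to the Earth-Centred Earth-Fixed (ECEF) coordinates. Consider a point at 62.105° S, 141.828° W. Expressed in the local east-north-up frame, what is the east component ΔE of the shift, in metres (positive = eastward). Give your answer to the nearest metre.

ΔE = -594 m

The local east axis at (φ, λ) is (−sin λ, cos λ, 0), so ΔE = −sin(-141.828°)·(-261.7) + cos(-141.828°)·549.3 = -593.57 m.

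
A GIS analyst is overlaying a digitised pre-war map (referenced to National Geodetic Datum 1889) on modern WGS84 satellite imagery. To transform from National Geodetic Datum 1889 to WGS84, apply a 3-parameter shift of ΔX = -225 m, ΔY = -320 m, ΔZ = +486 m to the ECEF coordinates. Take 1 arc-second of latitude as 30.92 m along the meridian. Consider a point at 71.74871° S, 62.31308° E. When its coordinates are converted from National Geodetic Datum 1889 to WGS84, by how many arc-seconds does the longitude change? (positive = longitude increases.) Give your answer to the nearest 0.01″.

sin φ = -0.949692, cos φ = 0.313185, sin λ = 0.885500, cos λ = 0.464640.
East component: ΔE = −sin λ·ΔX + cos λ·ΔY = −(0.885500)(-225) + (0.464640)(-320) = 50.55 m.
1° of latitude spans 3600 × 30.92 = 111312 m; at latitude φ, 1° of longitude spans that × cos φ = 34861.3 m, so Δλ = 50.55 / 34861.3 × 3600 = 5.220″.

Δλ = 5.22″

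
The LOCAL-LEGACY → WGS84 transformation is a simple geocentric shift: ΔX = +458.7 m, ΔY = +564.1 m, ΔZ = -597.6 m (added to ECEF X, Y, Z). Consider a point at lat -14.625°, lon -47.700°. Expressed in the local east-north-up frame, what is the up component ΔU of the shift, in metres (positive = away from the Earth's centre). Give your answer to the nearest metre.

ΔU = 46 m

The local up (radial) axis is (cos φ cos λ, cos φ sin λ, sin φ), giving ΔU = 298.708 − 403.707 + 150.889 = 45.89 m.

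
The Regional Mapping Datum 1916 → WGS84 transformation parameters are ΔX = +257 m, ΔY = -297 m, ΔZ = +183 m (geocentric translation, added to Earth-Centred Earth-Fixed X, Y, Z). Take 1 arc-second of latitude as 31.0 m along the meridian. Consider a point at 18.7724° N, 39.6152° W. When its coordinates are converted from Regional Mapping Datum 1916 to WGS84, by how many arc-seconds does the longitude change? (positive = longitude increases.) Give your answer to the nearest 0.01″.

sin φ = 0.321810, cos φ = 0.946804, sin λ = -0.637628, cos λ = 0.770344.
East component: ΔE = −sin λ·ΔX + cos λ·ΔY = −(-0.637628)(257) + (0.770344)(-297) = -64.92 m.
1° of latitude spans 3600 × 31.00 = 111600 m; at latitude φ, 1° of longitude spans that × cos φ = 105663.4 m, so Δλ = -64.92 / 105663.4 × 3600 = -2.212″.

Δλ = -2.21″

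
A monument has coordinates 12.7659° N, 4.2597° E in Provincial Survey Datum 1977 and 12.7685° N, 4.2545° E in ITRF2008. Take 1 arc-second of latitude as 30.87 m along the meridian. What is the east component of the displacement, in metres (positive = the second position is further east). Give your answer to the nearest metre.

Δφ = 12.7685° − 12.7659° = +0.0026°; Δλ = 4.2545° − 4.2597° = -0.0052°.
1° of latitude = 3600 × 30.87 = 111132 m.
ΔN = Δφ × 111132 = 288.9 m; ΔE = Δλ × 111132 × cos(12.7659°) = -0.0052 × 111132 × 0.975281 = -563.6 m.

ΔE = -564 m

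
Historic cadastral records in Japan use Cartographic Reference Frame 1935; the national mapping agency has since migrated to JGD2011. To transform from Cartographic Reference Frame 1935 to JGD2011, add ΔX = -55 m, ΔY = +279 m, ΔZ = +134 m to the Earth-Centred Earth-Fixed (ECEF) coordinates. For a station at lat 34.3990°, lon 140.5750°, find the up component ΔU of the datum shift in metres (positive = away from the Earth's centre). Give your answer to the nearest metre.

At φ = 34.3990°, λ = 140.5750°: sin φ = 0.564953, cos φ = 0.825123, sin λ = 0.635068, cos λ = -0.772457.
ΔU = cos φ cos λ·ΔX + cos φ sin λ·ΔY + sin φ·ΔZ = (0.825123)(-0.772457)(-55) + (0.825123)(0.635068)(279) + (0.564953)(134) = 256.96 m.

ΔU = 257 m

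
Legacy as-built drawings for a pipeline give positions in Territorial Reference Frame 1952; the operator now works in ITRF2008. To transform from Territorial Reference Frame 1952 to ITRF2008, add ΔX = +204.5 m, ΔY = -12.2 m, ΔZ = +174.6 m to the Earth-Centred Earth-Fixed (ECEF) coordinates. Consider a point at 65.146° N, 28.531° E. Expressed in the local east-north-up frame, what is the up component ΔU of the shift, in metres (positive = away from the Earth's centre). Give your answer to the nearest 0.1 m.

ΔU = 231.5 m

At φ = 65.146°, λ = 28.531°: sin φ = 0.907382, cos φ = 0.420307, sin λ = 0.477634, cos λ = 0.878559.
ΔU = cos φ cos λ·ΔX + cos φ sin λ·ΔY + sin φ·ΔZ = (0.420307)(0.878559)(204.5) + (0.420307)(0.477634)(-12.2) + (0.907382)(174.6) = 231.49 m.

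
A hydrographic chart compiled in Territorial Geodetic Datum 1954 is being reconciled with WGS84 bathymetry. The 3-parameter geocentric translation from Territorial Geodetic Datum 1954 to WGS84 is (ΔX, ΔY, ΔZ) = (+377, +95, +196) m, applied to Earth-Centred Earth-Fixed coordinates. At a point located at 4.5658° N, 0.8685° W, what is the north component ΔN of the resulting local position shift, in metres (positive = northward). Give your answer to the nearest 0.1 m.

At φ = 4.5658°, λ = -0.8685°: sin φ = 0.079604, cos φ = 0.996827, sin λ = -0.015158, cos λ = 0.999885.
ΔN = −sin φ cos λ·ΔX − sin φ sin λ·ΔY + cos φ·ΔZ = −(0.079604)(0.999885)(377) − (0.079604)(-0.015158)(95) + (0.996827)(196) = 165.49 m.

ΔN = 165.5 m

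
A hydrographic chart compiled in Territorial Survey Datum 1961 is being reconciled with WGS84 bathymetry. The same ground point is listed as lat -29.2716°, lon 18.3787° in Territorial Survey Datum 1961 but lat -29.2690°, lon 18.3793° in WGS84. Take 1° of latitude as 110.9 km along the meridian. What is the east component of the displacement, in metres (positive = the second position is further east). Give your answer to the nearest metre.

ΔE = 58 m

Δφ = -29.2690° − -29.2716° = +0.0026°; Δλ = 18.3793° − 18.3787° = +0.0006°.
ΔN = Δφ × 110900 = 288.3 m; ΔE = Δλ × 110900 × cos(-29.2716°) = +0.0006 × 110900 × 0.872312 = 58.0 m.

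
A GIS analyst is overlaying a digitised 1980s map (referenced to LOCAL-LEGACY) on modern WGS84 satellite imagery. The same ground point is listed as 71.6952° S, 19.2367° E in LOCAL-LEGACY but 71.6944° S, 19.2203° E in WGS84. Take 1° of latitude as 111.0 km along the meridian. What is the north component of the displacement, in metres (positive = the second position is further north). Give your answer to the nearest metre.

Δφ = -71.6944° − -71.6952° = +0.0008°; Δλ = 19.2203° − 19.2367° = -0.0164°.
ΔN = Δφ × 111000 = 88.8 m; ΔE = Δλ × 111000 × cos(-71.6952°) = -0.0164 × 111000 × 0.314072 = -571.7 m.

ΔN = 89 m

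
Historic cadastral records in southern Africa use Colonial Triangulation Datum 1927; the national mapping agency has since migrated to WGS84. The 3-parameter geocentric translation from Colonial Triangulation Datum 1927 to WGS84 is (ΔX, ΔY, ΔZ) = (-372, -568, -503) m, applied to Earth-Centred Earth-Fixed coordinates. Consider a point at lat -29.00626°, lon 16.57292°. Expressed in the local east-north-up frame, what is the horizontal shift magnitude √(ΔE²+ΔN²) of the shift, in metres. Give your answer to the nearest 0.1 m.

818.6 m

The local east axis at (φ, λ) is (−sin λ, cos λ, 0), so ΔE = −sin(16.57292°)·(-372) + cos(16.57292°)·(-568) = -438.30 m.
The local north axis is (−sin φ cos λ, −sin φ sin λ, cos φ), giving ΔN = -172.891 − 78.561 − 439.907 = -691.36 m.
Horizontal magnitude = √(ΔE² + ΔN²) = √((-438.30)² + (-691.36)²) = 818.59 m.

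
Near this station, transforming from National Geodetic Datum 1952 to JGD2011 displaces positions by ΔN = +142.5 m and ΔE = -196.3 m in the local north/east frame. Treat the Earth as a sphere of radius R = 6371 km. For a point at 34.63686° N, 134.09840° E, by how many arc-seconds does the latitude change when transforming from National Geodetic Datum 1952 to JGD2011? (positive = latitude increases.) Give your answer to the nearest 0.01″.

Δφ = 4.61″

On a sphere of radius R, 1 rad of latitude = R, so Δφ = ΔN / R = 142.5 / 6371000 = 2.2367e-05 rad = 4.614″.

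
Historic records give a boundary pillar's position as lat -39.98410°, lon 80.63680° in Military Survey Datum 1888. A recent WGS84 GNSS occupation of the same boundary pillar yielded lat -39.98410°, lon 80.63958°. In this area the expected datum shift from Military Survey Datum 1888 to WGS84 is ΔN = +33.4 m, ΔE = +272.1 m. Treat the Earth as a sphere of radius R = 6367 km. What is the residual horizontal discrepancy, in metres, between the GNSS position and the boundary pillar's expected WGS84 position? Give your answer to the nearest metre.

Observed coordinate differences: Δφ = +0.00000°, Δλ = +0.00278°.
Converting to metres (1° lat = 111125 m, cos φ = 0.766223): observed ΔN = 0.0 m, observed ΔE = 236.7 m.
Subtracting the expected shift leaves a residual of 0.0 − (33.4) = -33.4 m north and 236.7 − (272.1) = -35.4 m east.
Residual distance = √((-33.4)² + (-35.4)²) = 48.7 m.

49 m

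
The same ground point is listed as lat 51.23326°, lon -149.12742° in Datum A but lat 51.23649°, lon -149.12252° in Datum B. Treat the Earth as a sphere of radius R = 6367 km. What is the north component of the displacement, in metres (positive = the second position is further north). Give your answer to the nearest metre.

Δφ = 51.23649° − 51.23326° = +0.00323°; Δλ = -149.12252° − -149.12742° = +0.00490°.
1° along a meridian = πR/180 = 111125 m.
ΔN = Δφ × 111125 = 358.9 m; ΔE = Δλ × 111125 × cos(51.23326°) = +0.00490 × 111125 × 0.626151 = 340.9 m.

ΔN = 359 m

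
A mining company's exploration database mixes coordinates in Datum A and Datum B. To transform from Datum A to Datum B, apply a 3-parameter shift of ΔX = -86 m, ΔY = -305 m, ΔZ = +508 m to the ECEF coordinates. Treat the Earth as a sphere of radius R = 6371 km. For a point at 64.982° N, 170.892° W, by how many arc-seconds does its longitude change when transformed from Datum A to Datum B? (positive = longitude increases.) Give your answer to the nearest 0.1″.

sin φ = 0.906175, cos φ = 0.422903, sin λ = -0.158296, cos λ = -0.987392.
East component: ΔE = −sin λ·ΔX + cos λ·ΔY = −(-0.158296)(-86) + (-0.987392)(-305) = 287.54 m.
1° of latitude spans πR/180 = 111195 m; at latitude φ, 1° of longitude spans that × cos φ = 47024.7 m, so Δλ = 287.54 / 47024.7 × 3600 = 22.013″.

Δλ = 22.0″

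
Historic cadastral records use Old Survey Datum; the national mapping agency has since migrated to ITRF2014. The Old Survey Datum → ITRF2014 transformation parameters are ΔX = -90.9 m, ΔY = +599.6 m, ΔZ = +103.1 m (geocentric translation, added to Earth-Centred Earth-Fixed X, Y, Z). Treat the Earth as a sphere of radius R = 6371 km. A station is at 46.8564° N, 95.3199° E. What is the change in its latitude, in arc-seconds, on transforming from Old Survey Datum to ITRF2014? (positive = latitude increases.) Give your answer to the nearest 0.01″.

sin φ = 0.729642, cos φ = 0.683829, sin λ = 0.995693, cos λ = -0.092716.
North component: ΔN = −sin φ cos λ·ΔX − sin φ sin λ·ΔY + cos φ·ΔZ = −(0.729642)(-0.092716)(-90.9) − (0.729642)(0.995693)(599.6) + (0.683829)(103.1) = -371.26 m.
1° of latitude spans πR/180 = 111195 m, so Δφ = -371.26 / 111195 × 3600 = -12.020″.

Δφ = -12.02″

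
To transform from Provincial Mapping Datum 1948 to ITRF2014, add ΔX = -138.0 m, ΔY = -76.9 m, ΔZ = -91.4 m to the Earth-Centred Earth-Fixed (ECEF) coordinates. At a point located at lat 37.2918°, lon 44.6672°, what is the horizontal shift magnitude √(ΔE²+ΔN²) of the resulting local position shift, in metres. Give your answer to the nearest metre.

At φ = 37.2918°, λ = 44.6672°: sin φ = 0.605875, cos φ = 0.795560, sin λ = 0.702988, cos λ = 0.711202.
ΔE = −sin λ·ΔX + cos λ·ΔY = −(0.702988)·(-138.0) + (0.711202)·(-76.9) = 42.32 m.
ΔN = −sin φ cos λ·ΔX − sin φ sin λ·ΔY + cos φ·ΔZ = −(0.605875)(0.711202)(-138.0) − (0.605875)(0.702988)(-76.9) + (0.795560)(-91.4) = 19.50 m.
Horizontal magnitude = √(ΔE² + ΔN²) = √(42.32² + 19.50²) = 46.60 m.

47 m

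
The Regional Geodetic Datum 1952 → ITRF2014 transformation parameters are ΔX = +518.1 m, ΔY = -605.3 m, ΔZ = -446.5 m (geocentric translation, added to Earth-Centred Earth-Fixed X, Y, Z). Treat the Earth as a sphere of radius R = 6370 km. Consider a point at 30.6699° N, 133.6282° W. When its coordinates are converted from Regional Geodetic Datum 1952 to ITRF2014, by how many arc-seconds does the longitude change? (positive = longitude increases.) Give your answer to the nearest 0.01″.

sin φ = 0.510091, cos φ = 0.860120, sin λ = -0.723832, cos λ = -0.689976.
East component: ΔE = −sin λ·ΔX + cos λ·ΔY = −(-0.723832)(518.1) + (-0.689976)(-605.3) = 792.66 m.
1° of latitude spans πR/180 = 111177 m; at latitude φ, 1° of longitude spans that × cos φ = 95626.0 m, so Δλ = 792.66 / 95626.0 × 3600 = 29.841″.

Δλ = 29.84″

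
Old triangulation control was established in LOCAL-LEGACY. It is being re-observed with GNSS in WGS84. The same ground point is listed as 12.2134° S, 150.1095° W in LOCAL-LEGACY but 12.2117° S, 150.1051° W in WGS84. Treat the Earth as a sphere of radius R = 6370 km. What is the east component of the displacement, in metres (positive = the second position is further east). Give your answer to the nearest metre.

Δφ = -12.2117° − -12.2134° = +0.0017°; Δλ = -150.1051° − -150.1095° = +0.0044°.
1° along a meridian = πR/180 = 111177 m.
ΔN = Δφ × 111177 = 189.0 m; ΔE = Δλ × 111177 × cos(-12.2134°) = +0.0044 × 111177 × 0.977366 = 478.1 m.

ΔE = 478 m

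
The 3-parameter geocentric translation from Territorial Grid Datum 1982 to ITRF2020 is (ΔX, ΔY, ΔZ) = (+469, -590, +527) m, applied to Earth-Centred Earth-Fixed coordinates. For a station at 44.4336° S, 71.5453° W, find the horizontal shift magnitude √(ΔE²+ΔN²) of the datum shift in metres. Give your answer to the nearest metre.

At φ = -44.4336°, λ = -71.5453°: sin φ = -0.700082, cos φ = 0.714062, sin λ = -0.948574, cos λ = 0.316555.
ΔE = −sin λ·ΔX + cos λ·ΔY = −(-0.948574)·(469) + (0.316555)·(-590) = 258.11 m.
ΔN = −sin φ cos λ·ΔX − sin φ sin λ·ΔY + cos φ·ΔZ = −(-0.700082)(0.316555)(469) − (-0.700082)(-0.948574)(-590) + (0.714062)(527) = 872.06 m.
Horizontal magnitude = √(ΔE² + ΔN²) = √(258.11² + 872.06²) = 909.45 m.

909 m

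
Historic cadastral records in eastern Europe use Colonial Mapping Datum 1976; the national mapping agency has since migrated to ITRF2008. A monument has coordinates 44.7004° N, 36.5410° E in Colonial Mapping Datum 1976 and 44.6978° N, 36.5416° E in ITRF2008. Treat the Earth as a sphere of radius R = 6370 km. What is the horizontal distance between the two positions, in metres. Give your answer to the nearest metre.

Δφ = 44.6978° − 44.7004° = -0.0026°; Δλ = 36.5416° − 36.5410° = +0.0006°.
1° along a meridian = πR/180 = 111177 m.
ΔN = Δφ × 111177 = -289.1 m; ΔE = Δλ × 111177 × cos(44.7004°) = +0.0006 × 111177 × 0.710795 = 47.4 m.
Distance = √(ΔE² + ΔN²) = √(47.4² + (-289.1)²) = 292.9 m.

293 m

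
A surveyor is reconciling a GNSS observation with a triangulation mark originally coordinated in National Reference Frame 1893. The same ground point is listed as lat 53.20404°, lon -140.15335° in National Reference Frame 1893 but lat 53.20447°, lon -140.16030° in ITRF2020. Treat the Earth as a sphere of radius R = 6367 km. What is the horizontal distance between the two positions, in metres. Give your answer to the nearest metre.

Δφ = 53.20447° − 53.20404° = +0.00043°; Δλ = -140.16030° − -140.15335° = -0.00695°.
1° along a meridian = πR/180 = 111125 m.
ΔN = Δφ × 111125 = 47.8 m; ΔE = Δλ × 111125 × cos(53.20404°) = -0.00695 × 111125 × 0.598967 = -462.6 m.
Distance = √(ΔE² + ΔN²) = √((-462.6)² + 47.8²) = 465.1 m.

465 m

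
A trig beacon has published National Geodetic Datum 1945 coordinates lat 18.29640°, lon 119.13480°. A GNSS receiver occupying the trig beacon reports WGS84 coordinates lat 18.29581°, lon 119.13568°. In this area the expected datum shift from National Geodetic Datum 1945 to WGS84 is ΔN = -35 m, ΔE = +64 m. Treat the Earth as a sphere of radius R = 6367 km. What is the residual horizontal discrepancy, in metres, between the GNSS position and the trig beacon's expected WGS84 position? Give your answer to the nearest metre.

Observed coordinate differences: Δφ = -0.00059°, Δλ = +0.00088°.
Converting to metres (1° lat = 111125 m, cos φ = 0.949445): observed ΔN = -65.6 m, observed ΔE = 92.8 m.
Subtracting the expected shift leaves a residual of -65.6 − (-35) = -30.6 m north and 92.8 − (64) = 28.8 m east.
Residual distance = √((-30.6)² + 28.8²) = 42.0 m.

42 m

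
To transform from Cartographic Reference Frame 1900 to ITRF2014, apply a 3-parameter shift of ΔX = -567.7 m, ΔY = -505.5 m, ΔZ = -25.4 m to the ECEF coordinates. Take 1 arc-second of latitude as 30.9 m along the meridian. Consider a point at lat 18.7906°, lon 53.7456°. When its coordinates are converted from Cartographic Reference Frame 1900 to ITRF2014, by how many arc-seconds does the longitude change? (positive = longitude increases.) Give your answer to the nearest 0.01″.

sin φ = 0.322110, cos φ = 0.946702, sin λ = 0.806399, cos λ = 0.591372.
East component: ΔE = −sin λ·ΔX + cos λ·ΔY = −(0.806399)(-567.7) + (0.591372)(-505.5) = 158.85 m.
1° of latitude spans 3600 × 30.90 = 111240 m; at latitude φ, 1° of longitude spans that × cos φ = 105311.1 m, so Δλ = 158.85 / 105311.1 × 3600 = 5.430″.

Δλ = 5.43″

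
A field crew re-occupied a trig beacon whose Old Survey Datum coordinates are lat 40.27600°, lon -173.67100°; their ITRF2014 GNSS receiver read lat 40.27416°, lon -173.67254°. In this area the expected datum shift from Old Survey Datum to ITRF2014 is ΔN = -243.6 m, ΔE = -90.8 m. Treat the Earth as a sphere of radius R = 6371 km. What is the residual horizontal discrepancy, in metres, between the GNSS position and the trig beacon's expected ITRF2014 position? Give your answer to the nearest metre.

56 m

Observed coordinate differences: Δφ = -0.00184°, Δλ = -0.00154°.
Converting to metres (1° lat = 111195 m, cos φ = 0.762939): observed ΔN = -204.6 m, observed ΔE = -130.6 m.
Subtracting the expected shift leaves a residual of -204.6 − (-243.6) = 39.0 m north and -130.6 − (-90.8) = -39.8 m east.
Residual distance = √(39.0² + (-39.8)²) = 55.8 m.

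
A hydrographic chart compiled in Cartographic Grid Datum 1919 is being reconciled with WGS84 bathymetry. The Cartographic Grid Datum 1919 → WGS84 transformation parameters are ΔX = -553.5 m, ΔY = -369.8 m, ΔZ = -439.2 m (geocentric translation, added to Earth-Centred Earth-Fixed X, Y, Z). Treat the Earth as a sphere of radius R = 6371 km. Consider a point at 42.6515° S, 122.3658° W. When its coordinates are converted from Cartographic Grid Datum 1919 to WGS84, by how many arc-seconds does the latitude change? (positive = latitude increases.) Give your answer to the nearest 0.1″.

sin φ = -0.677537, cos φ = 0.735488, sin λ = -0.844648, cos λ = -0.535323.
North component: ΔN = −sin φ cos λ·ΔX − sin φ sin λ·ΔY + cos φ·ΔZ = −(-0.677537)(-0.535323)(-553.5) − (-0.677537)(-0.844648)(-369.8) + (0.735488)(-439.2) = 89.36 m.
1° of latitude spans πR/180 = 111195 m, so Δφ = 89.36 / 111195 × 3600 = 2.893″.

Δφ = 2.9″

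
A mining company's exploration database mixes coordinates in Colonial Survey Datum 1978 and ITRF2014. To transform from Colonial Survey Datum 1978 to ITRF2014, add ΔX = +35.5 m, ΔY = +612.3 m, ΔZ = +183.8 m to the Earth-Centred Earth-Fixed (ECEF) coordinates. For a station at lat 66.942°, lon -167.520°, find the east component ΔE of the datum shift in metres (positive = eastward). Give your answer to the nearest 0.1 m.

At φ = 66.942°, λ = -167.520°: sin φ = 0.920109, cos φ = 0.391663, sin λ = -0.216099, cos λ = -0.976371.
ΔE = −sin λ·ΔX + cos λ·ΔY = −(-0.216099)·(35.5) + (-0.976371)·(612.3) = -590.16 m.

ΔE = -590.2 m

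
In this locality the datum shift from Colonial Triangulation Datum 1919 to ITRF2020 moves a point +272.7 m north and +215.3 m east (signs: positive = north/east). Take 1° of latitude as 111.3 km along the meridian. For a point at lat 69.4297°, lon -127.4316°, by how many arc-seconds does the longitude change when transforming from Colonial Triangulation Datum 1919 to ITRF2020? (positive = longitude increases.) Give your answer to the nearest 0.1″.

Δλ = 19.8″

At latitude 69.4297°, cos φ = 0.351356.
1° of longitude at this latitude = 111.3 × cos φ = 39.11 km, so Δλ = 215.3 / 39106.0 = 0.0055056° = 19.820″.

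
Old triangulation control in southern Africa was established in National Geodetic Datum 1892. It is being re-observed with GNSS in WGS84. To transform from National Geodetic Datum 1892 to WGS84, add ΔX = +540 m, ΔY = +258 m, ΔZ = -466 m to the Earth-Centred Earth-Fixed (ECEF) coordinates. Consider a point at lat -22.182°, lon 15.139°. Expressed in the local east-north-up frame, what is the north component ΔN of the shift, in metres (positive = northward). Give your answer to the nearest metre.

ΔN = -209 m

At φ = -22.182°, λ = 15.139°: sin φ = -0.377550, cos φ = 0.925989, sin λ = 0.261162, cos λ = 0.965295.
ΔN = −sin φ cos λ·ΔX − sin φ sin λ·ΔY + cos φ·ΔZ = −(-0.377550)(0.965295)(540) − (-0.377550)(0.261162)(258) + (0.925989)(-466) = -209.27 m.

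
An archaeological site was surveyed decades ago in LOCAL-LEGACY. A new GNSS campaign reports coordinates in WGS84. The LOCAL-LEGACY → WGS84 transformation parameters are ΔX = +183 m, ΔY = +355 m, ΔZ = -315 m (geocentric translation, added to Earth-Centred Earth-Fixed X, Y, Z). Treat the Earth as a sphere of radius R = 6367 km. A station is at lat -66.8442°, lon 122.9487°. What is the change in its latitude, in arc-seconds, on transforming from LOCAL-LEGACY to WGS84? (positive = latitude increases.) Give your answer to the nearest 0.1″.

Δφ = 1.9″

sin φ = -0.919439, cos φ = 0.393233, sin λ = 0.839158, cos λ = -0.543888.
North component: ΔN = −sin φ cos λ·ΔX − sin φ sin λ·ΔY + cos φ·ΔZ = −(-0.919439)(-0.543888)(183) − (-0.919439)(0.839158)(355) + (0.393233)(-315) = 58.52 m.
1° of latitude spans πR/180 = 111125 m, so Δφ = 58.52 / 111125 × 3600 = 1.896″.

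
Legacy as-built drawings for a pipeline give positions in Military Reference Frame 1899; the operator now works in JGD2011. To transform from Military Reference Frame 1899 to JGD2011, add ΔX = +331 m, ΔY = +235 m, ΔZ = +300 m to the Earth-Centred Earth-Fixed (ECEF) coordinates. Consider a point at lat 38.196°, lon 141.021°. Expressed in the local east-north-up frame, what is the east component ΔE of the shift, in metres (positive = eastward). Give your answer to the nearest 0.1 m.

ΔE = -390.9 m

The local east axis at (φ, λ) is (−sin λ, cos λ, 0), so ΔE = −sin(141.021°)·331 + cos(141.021°)·235 = -390.89 m.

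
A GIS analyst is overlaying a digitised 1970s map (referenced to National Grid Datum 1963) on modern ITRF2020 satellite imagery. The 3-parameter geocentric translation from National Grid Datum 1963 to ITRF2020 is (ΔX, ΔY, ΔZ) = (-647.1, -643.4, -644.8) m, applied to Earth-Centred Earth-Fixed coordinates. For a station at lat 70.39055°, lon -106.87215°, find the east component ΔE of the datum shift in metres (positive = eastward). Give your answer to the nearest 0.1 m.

The local east axis at (φ, λ) is (−sin λ, cos λ, 0), so ΔE = −sin(-106.87215°)·(-647.1) + cos(-106.87215°)·(-643.4) = -432.51 m.

ΔE = -432.5 m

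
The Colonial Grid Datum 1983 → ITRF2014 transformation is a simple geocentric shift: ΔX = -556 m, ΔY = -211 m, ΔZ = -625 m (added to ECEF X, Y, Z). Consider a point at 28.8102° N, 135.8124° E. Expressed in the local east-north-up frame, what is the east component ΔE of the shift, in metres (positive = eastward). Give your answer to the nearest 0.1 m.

ΔE = 538.8 m

At φ = 28.8102°, λ = 135.8124°: sin φ = 0.481910, cos φ = 0.876221, sin λ = 0.697010, cos λ = -0.717061.
ΔE = −sin λ·ΔX + cos λ·ΔY = −(0.697010)·(-556) + (-0.717061)·(-211) = 538.84 m.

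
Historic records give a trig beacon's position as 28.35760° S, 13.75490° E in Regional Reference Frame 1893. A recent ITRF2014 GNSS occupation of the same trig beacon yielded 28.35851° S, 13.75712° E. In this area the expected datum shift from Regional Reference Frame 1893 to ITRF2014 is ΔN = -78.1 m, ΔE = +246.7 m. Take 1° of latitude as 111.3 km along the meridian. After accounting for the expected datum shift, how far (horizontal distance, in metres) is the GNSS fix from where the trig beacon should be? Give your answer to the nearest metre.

37 m

Observed coordinate differences: Δφ = -0.00091°, Δλ = +0.00222°.
Converting to metres (1° lat = 111300 m, cos φ = 0.880000): observed ΔN = -101.3 m, observed ΔE = 217.4 m.
Subtracting the expected shift leaves a residual of -101.3 − (-78.1) = -23.2 m north and 217.4 − (246.7) = -29.3 m east.
Residual distance = √((-23.2)² + (-29.3)²) = 37.3 m.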